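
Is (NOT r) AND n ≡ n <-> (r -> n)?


Compare truth tables:
n | r | φ | ψ
-------------
F | F | F | F
T | F | T | T
F | T | F | T
T | T | F | T
They differ at row 3 (n=F, r=T): φ=F but ψ=T.

No, they are not logically equivalent.


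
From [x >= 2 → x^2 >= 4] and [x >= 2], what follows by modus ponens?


Modus ponens: from (P → Q) and P, infer Q.
P = 'x >= 2' is asserted, and P → Q holds, so Q follows.

x^2 >= 4.


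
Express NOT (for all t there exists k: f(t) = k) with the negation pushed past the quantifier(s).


Negation flips each quantifier (∀↔∃) and negates the inner predicate.
¬(for all t there exists k: φ) = there exists t for all k: ¬φ.

there exists t for all k: NOT(f(t) = k)


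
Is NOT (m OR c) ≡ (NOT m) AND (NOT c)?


Compare truth tables:
c | m | φ | ψ
-------------
F | F | T | T
T | F | F | F
F | T | F | F
T | T | F | F
The columns φ and ψ agree on every row.

Yes, they are logically equivalent.


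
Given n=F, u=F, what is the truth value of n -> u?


Implication is false only when antecedent is true and consequent is false.
Substitute: n=F, u=F.
F -> F evaluates to T.

T


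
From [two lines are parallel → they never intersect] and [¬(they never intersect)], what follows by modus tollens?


Modus tollens: from (P → Q) and ¬Q, infer ¬P.
Q = 'they never intersect' is denied; since P → Q, P must also fail.

Not (two lines are parallel).


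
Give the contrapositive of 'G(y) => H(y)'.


The contrapositive of (P → Q) is (¬Q → ¬P); it is logically equivalent to the original.
Here P = 'G(y)' and Q = 'H(y)'.

If not (H(y)), then not (G(y)).


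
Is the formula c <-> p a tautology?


Build the truth table over {c, p}:
c | p | φ
---------
F | F | T
T | F | F
F | T | F
T | T | T
Counterexample at row 2: with c=T, p=F, the formula is F.

No, it is not a tautology.


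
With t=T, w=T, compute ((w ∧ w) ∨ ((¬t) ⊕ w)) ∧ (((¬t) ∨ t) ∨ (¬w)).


Substitute t=T, w=T:
w ∧ w = T ∧ T = T
¬t = F
(¬t) ⊕ w = F ⊕ T = T
(w ∧ w) ∨ ((¬t) ⊕ w) = T ∨ T = T
¬t = F
(¬t) ∨ t = F ∨ T = T
¬w = F
((¬t) ∨ t) ∨ (¬w) = T ∨ F = T
((w ∧ w) ∨ ((¬t) ⊕ w)) ∧ (((¬t) ∨ t) ∨ (¬w)) = T ∧ T = T

T


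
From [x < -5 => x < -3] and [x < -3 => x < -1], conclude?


Hypothetical syllogism: from (P → Q) and (Q → R), infer (P → R).
Chain the two implications through the shared middle term 'x < -3'.

x < -5 => x < -1


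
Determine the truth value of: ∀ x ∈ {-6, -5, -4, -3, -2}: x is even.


Evaluate the predicate on each element: -6:T, -5:F, -4:T, -3:F, -2:T.
Counterexample x = -5 fails the predicate.

F


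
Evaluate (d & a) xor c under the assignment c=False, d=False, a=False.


Substitute c=False, d=False, a=False:
d & a = False & False = False
(d & a) xor c = False xor False = False

False


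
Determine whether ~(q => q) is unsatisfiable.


Truth table over {q}:
q | φ
-----
False | False
True | False
Every row is false.

Yes, it is a contradiction.


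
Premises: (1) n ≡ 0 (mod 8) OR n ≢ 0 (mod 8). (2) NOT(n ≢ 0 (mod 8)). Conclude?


Disjunctive syllogism: from (P ∨ Q) and ¬P, infer Q.
One disjunct, 'n ≢ 0 (mod 8)', is ruled out; the other must hold.

n ≡ 0 (mod 8)


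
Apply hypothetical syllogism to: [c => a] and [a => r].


Hypothetical syllogism: from (P → Q) and (Q → R), infer (P → R).
Chain the two implications through the shared middle term 'a'.

c => r


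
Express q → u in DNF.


Step 1: Rewrite q → u as ¬q ∨ u.

(¬q) ∨ u


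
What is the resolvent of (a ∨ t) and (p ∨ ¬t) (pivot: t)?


The clauses contain complementary literals t and ¬t.
Resolution eliminates this pair and disjoins the remaining literals (merging duplicates).

(a ∨ p)


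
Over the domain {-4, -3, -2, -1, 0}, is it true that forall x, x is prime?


Evaluate the predicate on each element: -4:False, -3:False, -2:False, -1:False, 0:False.
Counterexample x = -4 fails the predicate.

False


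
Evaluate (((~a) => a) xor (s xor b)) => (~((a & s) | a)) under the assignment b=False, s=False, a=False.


Substitute b=False, s=False, a=False:
~a = True
(~a) => a = True => False = False
s xor b = False xor False = False
((~a) => a) xor (s xor b) = False xor False = False
a & s = False & False = False
(a & s) | a = False | False = False
~((a & s) | a) = True
(((~a) => a) xor (s xor b)) => (~((a & s) | a)) = False => True = True

True


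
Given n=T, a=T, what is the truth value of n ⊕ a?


Exclusive or is true when exactly one operand is true.
Substitute: n=T, a=T.
T ⊕ T evaluates to F.

F


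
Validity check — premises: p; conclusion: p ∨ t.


This matches the form of disjunction introduction: the conclusion follows in every model of the premises.

Valid.


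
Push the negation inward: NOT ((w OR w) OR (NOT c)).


De Morgan: the negation of a disjunction is the conjunction of the negations.
Distribute NOT across OR, flipping it to AND, and negate each literal.

((NOT w) AND (NOT w)) AND c


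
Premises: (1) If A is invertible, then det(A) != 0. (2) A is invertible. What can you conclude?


Modus ponens: from (P → Q) and P, infer Q.
P = 'A is invertible' is asserted, and P → Q holds, so Q follows.

det(A) != 0.


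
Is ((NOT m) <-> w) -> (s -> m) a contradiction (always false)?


Truth table over {m, s, w}:
m | s | w | φ
-------------
F | F | F | T
T | F | F | T
F | T | F | T
T | T | F | T
F | F | T | T
T | F | T | T
F | T | T | F
T | T | T | T
Satisfying assignment at row 1: m=F, s=F, w=F gives T.

No, it is not a contradiction.


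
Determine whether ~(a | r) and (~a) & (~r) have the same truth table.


Compare truth tables:
a | r | φ | ψ
-------------
False | False | True | True
True | False | False | False
False | True | False | False
True | True | False | False
The columns φ and ψ agree on every row.

Yes, they are logically equivalent.


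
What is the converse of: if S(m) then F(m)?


The converse of (P → Q) is (Q → P). It is not in general equivalent to the original.
Here P = 'S(m)' and Q = 'F(m)'.

If F(m), then S(m).


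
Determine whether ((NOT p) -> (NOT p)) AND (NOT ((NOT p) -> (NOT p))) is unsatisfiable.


Truth table over {p}:
p | φ
-----
F | F
T | F
Every row is false.

Yes, it is a contradiction.


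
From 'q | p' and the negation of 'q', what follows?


Disjunctive syllogism: from (P ∨ Q) and ¬P, infer Q.
One disjunct, 'q', is ruled out; the other must hold.

p


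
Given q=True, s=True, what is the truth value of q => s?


Implication is false only when antecedent is true and consequent is false.
Substitute: q=True, s=True.
True => True evaluates to True.

True


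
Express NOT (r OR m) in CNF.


Step 1: Apply De Morgan: ¬(r ∨ m) = ¬r ∧ ¬m.

(NOT r) AND (NOT m)


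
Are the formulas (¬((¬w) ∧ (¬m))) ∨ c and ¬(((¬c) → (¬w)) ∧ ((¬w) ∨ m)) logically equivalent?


Compare truth tables:
c | m | w | φ | ψ
-----------------
F | F | F | F | F
T | F | F | T | F
F | T | F | T | F
T | T | F | T | F
F | F | T | T | T
T | F | T | T | T
F | T | T | T | T
T | T | T | T | F
They differ at row 2 (c=T, m=F, w=F): φ=T but ψ=F.

No, they are not logically equivalent.


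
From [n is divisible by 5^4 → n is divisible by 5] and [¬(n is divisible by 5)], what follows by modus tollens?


Modus tollens: from (P → Q) and ¬Q, infer ¬P.
Q = 'n is divisible by 5' is denied; since P → Q, P must also fail.

Not (n is divisible by 5^4).


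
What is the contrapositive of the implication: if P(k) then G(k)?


The contrapositive of (P → Q) is (¬Q → ¬P); it is logically equivalent to the original.
Here P = 'P(k)' and Q = 'G(k)'.

If not (G(k)), then not (P(k)).


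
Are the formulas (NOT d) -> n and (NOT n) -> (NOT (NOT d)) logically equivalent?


Compare truth tables:
d | n | φ | ψ
-------------
F | F | F | F
T | F | T | T
F | T | T | T
T | T | T | T
The columns φ and ψ agree on every row.

Yes, they are logically equivalent.


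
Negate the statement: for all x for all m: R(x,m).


Negation flips each quantifier (∀↔∃) and negates the inner predicate.
¬(for all x for all m: φ) = there exists x there exists m: ¬φ.

there exists x there exists m: NOT(R(x,m))


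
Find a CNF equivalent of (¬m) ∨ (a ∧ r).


Step 1: Distribute ∨ over ∧: (¬m) ∨ (a ∧ r) = ((¬m) ∨ a) ∧ ((¬m) ∨ r).

((¬m) ∨ a) ∧ ((¬m) ∨ r)


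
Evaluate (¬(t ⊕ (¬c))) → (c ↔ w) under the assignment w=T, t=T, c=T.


Substitute w=T, t=T, c=T:
¬c = F
t ⊕ (¬c) = T ⊕ F = T
¬(t ⊕ (¬c)) = F
c ↔ w = T ↔ T = T
(¬(t ⊕ (¬c))) → (c ↔ w) = F → T = T

T


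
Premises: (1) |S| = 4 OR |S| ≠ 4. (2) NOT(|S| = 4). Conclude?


Disjunctive syllogism: from (P ∨ Q) and ¬P, infer Q.
One disjunct, '|S| = 4', is ruled out; the other must hold.

|S| ≠ 4


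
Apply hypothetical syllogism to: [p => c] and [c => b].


Hypothetical syllogism: from (P → Q) and (Q → R), infer (P → R).
Chain the two implications through the shared middle term 'c'.

p => b


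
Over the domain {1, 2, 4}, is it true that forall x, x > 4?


Evaluate the predicate on each element: 1:False, 2:False, 4:False.
Counterexample x = 1 fails the predicate.

False


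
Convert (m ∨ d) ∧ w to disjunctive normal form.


Step 1: Distribute ∧ over ∨: (m ∨ d) ∧ w = (m ∧ w) ∨ (d ∧ w).

(m ∧ w) ∨ (d ∧ w)


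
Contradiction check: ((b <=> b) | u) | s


Truth table over {b, s, u}:
b | s | u | φ
-------------
False | False | False | True
True | False | False | True
False | True | False | True
True | True | False | True
False | False | True | True
True | False | True | True
False | True | True | True
True | True | True | True
Satisfying assignment at row 1: b=False, s=False, u=False gives True.

No, it is not a contradiction.


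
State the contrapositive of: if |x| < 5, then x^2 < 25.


The contrapositive of (P → Q) is (¬Q → ¬P); it is logically equivalent to the original.
Here P = '|x| < 5' and Q = 'x^2 < 25'.

If not (x^2 < 25), then not (|x| < 5).


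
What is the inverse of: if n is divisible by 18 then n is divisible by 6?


The inverse of (P → Q) is (¬P → ¬Q). It is equivalent to the converse, not to the original.
Here P = 'n is divisible by 18' and Q = 'n is divisible by 6'.

If not (n is divisible by 18), then not (n is divisible by 6).


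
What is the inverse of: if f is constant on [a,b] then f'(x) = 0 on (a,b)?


The inverse of (P → Q) is (¬P → ¬Q). It is equivalent to the converse, not to the original.
Here P = 'f is constant on [a,b]' and Q = 'f'(x) = 0 on (a,b)'.

If not (f is constant on [a,b]), then not (f'(x) = 0 on (a,b)).


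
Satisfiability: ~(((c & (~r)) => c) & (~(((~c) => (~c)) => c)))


Search for a satisfying assignment over {c, r}.
Try c=True, r=False: the formula evaluates to True.
A satisfying assignment exists.

Satisfiable.


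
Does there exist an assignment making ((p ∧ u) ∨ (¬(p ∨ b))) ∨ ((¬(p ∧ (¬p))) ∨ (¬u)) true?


Search for a satisfying assignment over {b, p, u}.
Try b=F, p=F, u=F: the formula evaluates to T.
A satisfying assignment exists.

Satisfiable.


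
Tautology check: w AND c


Build the truth table over {c, w}:
c | w | φ
---------
F | F | F
T | F | F
F | T | F
T | T | T
Counterexample at row 1: with c=F, w=F, the formula is F.

No, it is not a tautology.


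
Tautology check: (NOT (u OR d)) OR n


Build the truth table over {d, n, u}:
d | n | u | φ
-------------
F | F | F | T
T | F | F | F
F | T | F | T
T | T | F | T
F | F | T | F
T | F | T | F
F | T | T | T
T | T | T | T
Counterexample at row 2: with d=T, n=F, u=F, the formula is F.

No, it is not a tautology.


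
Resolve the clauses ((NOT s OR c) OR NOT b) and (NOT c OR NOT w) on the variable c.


The clauses contain complementary literals c and NOTc.
Resolution eliminates this pair and disjoins the remaining literals (merging duplicates).

((NOT s OR NOT b) OR NOT w)


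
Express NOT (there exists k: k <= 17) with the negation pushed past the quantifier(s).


¬(for all x: φ) = there exists x: ¬φ, and ¬(there exists x: φ) = for all x: ¬φ.
Apply to the existential statement.

for all k: NOT(k <= 17)


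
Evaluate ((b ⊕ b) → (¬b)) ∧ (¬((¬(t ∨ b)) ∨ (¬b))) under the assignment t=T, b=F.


Substitute t=T, b=F:
b ⊕ b = F ⊕ F = F
¬b = T
(b ⊕ b) → (¬b) = F → T = T
t ∨ b = T ∨ F = T
¬(t ∨ b) = F
¬b = T
(¬(t ∨ b)) ∨ (¬b) = F ∨ T = T
¬((¬(t ∨ b)) ∨ (¬b)) = F
((b ⊕ b) → (¬b)) ∧ (¬((¬(t ∨ b)) ∨ (¬b))) = T ∧ F = F

F


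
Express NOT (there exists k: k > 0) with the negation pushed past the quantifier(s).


¬(for all x: φ) = there exists x: ¬φ, and ¬(there exists x: φ) = for all x: ¬φ.
Apply to the existential statement.

for all k: NOT(k > 0)


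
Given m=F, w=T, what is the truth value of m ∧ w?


Conjunction is true only when both operands are true.
Substitute: m=F, w=T.
F ∧ T evaluates to F.

F


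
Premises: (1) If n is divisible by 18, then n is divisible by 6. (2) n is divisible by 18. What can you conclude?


Modus ponens: from (P → Q) and P, infer Q.
P = 'n is divisible by 18' is asserted, and P → Q holds, so Q follows.

n is divisible by 6.


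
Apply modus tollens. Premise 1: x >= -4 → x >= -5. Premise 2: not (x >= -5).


Modus tollens: from (P → Q) and ¬Q, infer ¬P.
Q = 'x >= -5' is denied; since P → Q, P must also fail.

Not (x >= -4).


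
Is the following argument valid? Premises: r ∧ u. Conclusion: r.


This matches the form of conjunction elimination: the conclusion follows in every model of the premises.

Valid.


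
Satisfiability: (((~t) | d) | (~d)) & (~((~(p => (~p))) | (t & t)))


Search for a satisfying assignment over {d, p, t}.
Try d=False, p=False, t=False: the formula evaluates to True.
A satisfying assignment exists.

Satisfiable.


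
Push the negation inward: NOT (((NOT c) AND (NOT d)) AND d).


De Morgan: the negation of a conjunction is the disjunction of the negations.
Distribute NOT across AND, flipping it to OR, and negate each literal.

(c OR d) OR (NOT d)


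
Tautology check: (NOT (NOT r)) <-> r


Build the truth table over {r}:
r | φ
-----
F | T
T | T
Every row evaluates to true.

Yes, it is a tautology.


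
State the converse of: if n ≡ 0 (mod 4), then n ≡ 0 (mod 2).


The converse of (P → Q) is (Q → P). It is not in general equivalent to the original.
Here P = 'n ≡ 0 (mod 4)' and Q = 'n ≡ 0 (mod 2)'.

If n ≡ 0 (mod 2), then n ≡ 0 (mod 4).


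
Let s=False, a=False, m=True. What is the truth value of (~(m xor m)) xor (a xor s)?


Substitute s=False, a=False, m=True:
m xor m = True xor True = False
~(m xor m) = True
a xor s = False xor False = False
(~(m xor m)) xor (a xor s) = True xor False = True

True


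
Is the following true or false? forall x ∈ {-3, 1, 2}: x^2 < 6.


Evaluate the predicate on each element: -3:False, 1:True, 2:True.
Counterexample x = -3 fails the predicate.

False


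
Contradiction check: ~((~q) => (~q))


Truth table over {q}:
q | φ
-----
False | False
True | False
Every row is false.

Yes, it is a contradiction.


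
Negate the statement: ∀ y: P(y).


¬(∀ x: φ) = ∃ x: ¬φ, and ¬(∃ x: φ) = ∀ x: ¬φ.
Apply to the universal statement.

∃ y: ¬(P(y))


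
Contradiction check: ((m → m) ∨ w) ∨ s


Truth table over {m, s, w}:
m | s | w | φ
-------------
F | F | F | T
T | F | F | T
F | T | F | T
T | T | F | T
F | F | T | T
T | F | T | T
F | T | T | T
T | T | T | T
Satisfying assignment at row 1: m=F, s=F, w=F gives T.

No, it is not a contradiction.


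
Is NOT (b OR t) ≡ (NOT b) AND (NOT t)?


Compare truth tables:
b | t | φ | ψ
-------------
F | F | T | T
T | F | F | F
F | T | F | F
T | T | F | F
The columns φ and ψ agree on every row.

Yes, they are logically equivalent.


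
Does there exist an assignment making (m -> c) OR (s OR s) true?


Search for a satisfying assignment over {c, m, s}.
Try c=F, m=F, s=F: the formula evaluates to T.
A satisfying assignment exists.

Satisfiable.


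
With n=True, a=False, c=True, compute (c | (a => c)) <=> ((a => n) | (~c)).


Substitute n=True, a=False, c=True:
a => c = False => True = True
c | (a => c) = True | True = True
a => n = False => True = True
~c = False
(a => n) | (~c) = True | False = True
(c | (a => c)) <=> ((a => n) | (~c)) = True <=> True = True

True


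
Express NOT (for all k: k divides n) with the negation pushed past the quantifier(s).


¬(for all x: φ) = there exists x: ¬φ, and ¬(there exists x: φ) = for all x: ¬φ.
Apply to the universal statement.

there exists k: NOT(k divides n)


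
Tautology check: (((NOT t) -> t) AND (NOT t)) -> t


Build the truth table over {t}:
t | φ
-----
F | T
T | T
Every row evaluates to true.

Yes, it is a tautology.


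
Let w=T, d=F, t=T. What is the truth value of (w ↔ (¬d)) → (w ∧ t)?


Substitute w=T, d=F, t=T:
¬d = T
w ↔ (¬d) = T ↔ T = T
w ∧ t = T ∧ T = T
(w ↔ (¬d)) → (w ∧ t) = T → T = T

T


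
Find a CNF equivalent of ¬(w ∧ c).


Step 1: Apply De Morgan: ¬(w ∧ c) = ¬w ∨ ¬c.

(¬w) ∨ (¬c)


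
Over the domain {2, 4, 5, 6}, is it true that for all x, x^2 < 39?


Evaluate the predicate on each element: 2:T, 4:T, 5:T, 6:T.
Every element satisfies the predicate.

T


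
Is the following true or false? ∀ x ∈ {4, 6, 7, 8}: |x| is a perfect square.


Evaluate the predicate on each element: 4:T, 6:F, 7:F, 8:F.
Counterexample x = 6 fails the predicate.

F


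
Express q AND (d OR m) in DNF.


Step 1: Distribute ∧ over ∨: q ∧ (d ∨ m) = (q ∧ d) ∨ (q ∧ m).

(q AND d) OR (q AND m)


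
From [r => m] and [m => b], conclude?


Hypothetical syllogism: from (P → Q) and (Q → R), infer (P → R).
Chain the two implications through the shared middle term 'm'.

r => b


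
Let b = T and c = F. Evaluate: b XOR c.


Exclusive or is true when exactly one operand is true.
Substitute: b=T, c=F.
T XOR F evaluates to T.

T


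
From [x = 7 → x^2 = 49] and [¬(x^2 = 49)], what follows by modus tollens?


Modus tollens: from (P → Q) and ¬Q, infer ¬P.
Q = 'x^2 = 49' is denied; since P → Q, P must also fail.

Not (x = 7).


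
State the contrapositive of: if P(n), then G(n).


The contrapositive of (P → Q) is (¬Q → ¬P); it is logically equivalent to the original.
Here P = 'P(n)' and Q = 'G(n)'.

If not (G(n)), then not (P(n)).


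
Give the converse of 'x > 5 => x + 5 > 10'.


The converse of (P → Q) is (Q → P). It is not in general equivalent to the original.
Here P = 'x > 5' and Q = 'x + 5 > 10'.

If x + 5 > 10, then x > 5.


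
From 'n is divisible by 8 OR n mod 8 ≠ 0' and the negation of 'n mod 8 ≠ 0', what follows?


Disjunctive syllogism: from (P ∨ Q) and ¬P, infer Q.
One disjunct, 'n mod 8 ≠ 0', is ruled out; the other must hold.

n is divisible by 8


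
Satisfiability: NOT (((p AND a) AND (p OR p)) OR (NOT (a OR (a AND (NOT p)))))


Search for a satisfying assignment over {a, p}.
Try a=T, p=F: the formula evaluates to T.
A satisfying assignment exists.

Satisfiable.


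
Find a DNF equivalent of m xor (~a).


Step 1: m ⊕ (¬a) is true exactly when they disagree: (m ∧ ¬(¬a)) ∨ (¬m ∧ (¬a)).
Step 2: Eliminate any double negations (¬¬X = X).

(m & a) | ((~m) & (~a))


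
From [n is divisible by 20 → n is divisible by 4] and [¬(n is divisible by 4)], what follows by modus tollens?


Modus tollens: from (P → Q) and ¬Q, infer ¬P.
Q = 'n is divisible by 4' is denied; since P → Q, P must also fail.

Not (n is divisible by 20).


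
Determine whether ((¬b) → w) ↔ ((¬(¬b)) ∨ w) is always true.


Build the truth table over {b, w}:
b | w | φ
---------
F | F | T
T | F | T
F | T | T
T | T | T
Every row evaluates to true.

Yes, it is a tautology.


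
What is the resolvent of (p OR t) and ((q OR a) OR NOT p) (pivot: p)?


The clauses contain complementary literals p and NOTp.
Resolution eliminates this pair and disjoins the remaining literals (merging duplicates).

((t OR q) OR a)


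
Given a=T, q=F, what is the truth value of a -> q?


Implication is false only when antecedent is true and consequent is false.
Substitute: a=T, q=F.
T -> F evaluates to F.

F


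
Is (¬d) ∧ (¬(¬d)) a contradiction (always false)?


Truth table over {d}:
d | φ
-----
F | F
T | F
Every row is false.

Yes, it is a contradiction.


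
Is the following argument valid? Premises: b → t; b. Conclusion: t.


This matches the form of modus ponens: the conclusion follows in every model of the premises.

Valid.


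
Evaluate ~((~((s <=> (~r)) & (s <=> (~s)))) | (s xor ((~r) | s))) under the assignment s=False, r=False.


Substitute s=False, r=False:
… (earlier sub-steps elided)
s <=> (~r) = False <=> True = False
~s = True
s <=> (~s) = False <=> True = False
(s <=> (~r)) & (s <=> (~s)) = False & False = False
~((s <=> (~r)) & (s <=> (~s))) = True
~r = True
(~r) | s = True | False = True
s xor ((~r) | s) = False xor True = True
(~((s <=> (~r)) & (s <=> (~s)))) | (s xor ((~r) | s)) = True | True = True
~((~((s <=> (~r)) & (s <=> (~s)))) | (s xor ((~r) | s))) = False

False


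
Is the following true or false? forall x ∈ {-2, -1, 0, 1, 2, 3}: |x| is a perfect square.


Evaluate the predicate on each element: -2:False, -1:True, 0:True, 1:True, 2:False, 3:False.
Counterexample x = -2 fails the predicate.

False


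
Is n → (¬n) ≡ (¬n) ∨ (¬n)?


Compare truth tables:
n | φ | ψ
---------
F | T | T
T | F | F
The columns φ and ψ agree on every row.

Yes, they are logically equivalent.


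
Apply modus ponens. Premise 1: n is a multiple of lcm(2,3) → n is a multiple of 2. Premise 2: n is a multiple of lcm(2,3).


Modus ponens: from (P → Q) and P, infer Q.
P = 'n is a multiple of lcm(2,3)' is asserted, and P → Q holds, so Q follows.

n is a multiple of 2.


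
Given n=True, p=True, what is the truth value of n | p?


Disjunction is false only when both operands are false.
Substitute: n=True, p=True.
True | True evaluates to True.

True


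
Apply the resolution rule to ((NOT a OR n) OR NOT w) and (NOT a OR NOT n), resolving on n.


The clauses contain complementary literals n and NOTn.
Resolution eliminates this pair and disjoins the remaining literals (merging duplicates).

(NOT a OR NOT w)


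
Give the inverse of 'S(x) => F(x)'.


The inverse of (P → Q) is (¬P → ¬Q). It is equivalent to the converse, not to the original.
Here P = 'S(x)' and Q = 'F(x)'.

If not (S(x)), then not (F(x)).


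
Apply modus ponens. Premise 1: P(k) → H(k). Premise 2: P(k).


Modus ponens: from (P → Q) and P, infer Q.
P = 'P(k)' is asserted, and P → Q holds, so Q follows.

H(k).


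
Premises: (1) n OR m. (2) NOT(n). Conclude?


Disjunctive syllogism: from (P ∨ Q) and ¬P, infer Q.
One disjunct, 'n', is ruled out; the other must hold.

m


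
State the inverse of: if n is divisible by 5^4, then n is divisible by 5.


The inverse of (P → Q) is (¬P → ¬Q). It is equivalent to the converse, not to the original.
Here P = 'n is divisible by 5^4' and Q = 'n is divisible by 5'.

If not (n is divisible by 5^4), then not (n is divisible by 5).


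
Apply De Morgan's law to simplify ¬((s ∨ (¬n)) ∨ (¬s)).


De Morgan: the negation of a disjunction is the conjunction of the negations.
Distribute ¬ across ∨, flipping it to ∧, and negate each literal.

((¬s) ∧ n) ∧ s


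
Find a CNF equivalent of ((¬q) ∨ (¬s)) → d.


Step 1: Rewrite as ¬((¬q) ∨ (¬s)) ∨ d = (¬(¬q) ∧ ¬(¬s)) ∨ d.
Step 2: Distribute ∨ over ∧.
Step 3: Eliminate any double negations (¬¬X = X).

(q ∨ d) ∧ (s ∨ d)


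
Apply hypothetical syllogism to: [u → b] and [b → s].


Hypothetical syllogism: from (P → Q) and (Q → R), infer (P → R).
Chain the two implications through the shared middle term 'b'.

u → s


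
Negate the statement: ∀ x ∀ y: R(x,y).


Negation flips each quantifier (∀↔∃) and negates the inner predicate.
¬(∀ x ∀ y: φ) = ∃ x ∃ y: ¬φ.

∃ x ∃ y: ¬(R(x,y))


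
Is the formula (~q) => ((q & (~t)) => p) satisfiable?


Search for a satisfying assignment over {p, q, t}.
Try p=False, q=False, t=False: the formula evaluates to True.
A satisfying assignment exists.

Satisfiable.


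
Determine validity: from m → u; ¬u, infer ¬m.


This matches the form of modus tollens: the conclusion follows in every model of the premises.

Valid.


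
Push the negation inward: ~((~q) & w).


De Morgan: the negation of a conjunction is the disjunction of the negations.
Distribute ~ across &, flipping it to |, and negate each literal.

q | (~w)


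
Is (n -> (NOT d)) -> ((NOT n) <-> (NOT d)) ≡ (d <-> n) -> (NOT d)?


Compare truth tables:
d | n | φ | ψ
-------------
F | F | T | T
T | F | F | T
F | T | F | T
T | T | T | F
They differ at row 2 (d=T, n=F): φ=F but ψ=T.

No, they are not logically equivalent.


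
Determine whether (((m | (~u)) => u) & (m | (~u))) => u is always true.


Build the truth table over {m, u}:
m | u | φ
---------
False | False | True
True | False | True
False | True | True
True | True | True
Every row evaluates to true.

Yes, it is a tautology.


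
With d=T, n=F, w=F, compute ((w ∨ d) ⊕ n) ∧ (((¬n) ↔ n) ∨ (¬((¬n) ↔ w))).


Substitute d=T, n=F, w=F:
w ∨ d = F ∨ T = T
(w ∨ d) ⊕ n = T ⊕ F = T
¬n = T
(¬n) ↔ n = T ↔ F = F
¬n = T
(¬n) ↔ w = T ↔ F = F
¬((¬n) ↔ w) = T
((¬n) ↔ n) ∨ (¬((¬n) ↔ w)) = F ∨ T = T
((w ∨ d) ⊕ n) ∧ (((¬n) ↔ n) ∨ (¬((¬n) ↔ w))) = T ∧ T = T

T


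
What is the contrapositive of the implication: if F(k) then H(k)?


The contrapositive of (P → Q) is (¬Q → ¬P); it is logically equivalent to the original.
Here P = 'F(k)' and Q = 'H(k)'.

If not (H(k)), then not (F(k)).


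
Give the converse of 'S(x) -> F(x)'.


The converse of (P → Q) is (Q → P). It is not in general equivalent to the original.
Here P = 'S(x)' and Q = 'F(x)'.

If F(x), then S(x).


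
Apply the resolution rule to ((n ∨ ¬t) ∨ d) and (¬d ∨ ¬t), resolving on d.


The clauses contain complementary literals d and ¬d.
Resolution eliminates this pair and disjoins the remaining literals (merging duplicates).

(¬t ∨ n)


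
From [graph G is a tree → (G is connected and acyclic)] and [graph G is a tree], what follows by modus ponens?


Modus ponens: from (P → Q) and P, infer Q.
P = 'graph G is a tree' is asserted, and P → Q holds, so Q follows.

(G is connected and acyclic).


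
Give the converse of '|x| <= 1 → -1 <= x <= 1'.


The converse of (P → Q) is (Q → P). It is not in general equivalent to the original.
Here P = '|x| <= 1' and Q = '-1 <= x <= 1'.

If -1 <= x <= 1, then |x| <= 1.


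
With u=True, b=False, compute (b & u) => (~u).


Substitute u=True, b=False:
b & u = False & True = False
~u = False
(b & u) => (~u) = False => False = True

True


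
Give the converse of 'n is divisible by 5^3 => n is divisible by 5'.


The converse of (P → Q) is (Q → P). It is not in general equivalent to the original.
Here P = 'n is divisible by 5^3' and Q = 'n is divisible by 5'.

If n is divisible by 5, then n is divisible by 5^3.


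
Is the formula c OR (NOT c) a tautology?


Build the truth table over {c}:
c | φ
-----
F | T
T | T
Every row evaluates to true.

Yes, it is a tautology.


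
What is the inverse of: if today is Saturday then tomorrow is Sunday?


The inverse of (P → Q) is (¬P → ¬Q). It is equivalent to the converse, not to the original.
Here P = 'today is Saturday' and Q = 'tomorrow is Sunday'.

If not (today is Saturday), then not (tomorrow is Sunday).


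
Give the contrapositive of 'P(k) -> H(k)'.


The contrapositive of (P → Q) is (¬Q → ¬P); it is logically equivalent to the original.
Here P = 'P(k)' and Q = 'H(k)'.

If not (H(k)), then not (P(k)).


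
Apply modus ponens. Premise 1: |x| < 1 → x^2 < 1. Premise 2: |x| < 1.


Modus ponens: from (P → Q) and P, infer Q.
P = '|x| < 1' is asserted, and P → Q holds, so Q follows.

x^2 < 1.


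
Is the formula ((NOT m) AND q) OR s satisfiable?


Search for a satisfying assignment over {m, q, s}.
Try m=F, q=T, s=F: the formula evaluates to T.
A satisfying assignment exists.

Satisfiable.


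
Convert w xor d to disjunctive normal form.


Step 1: w ⊕ d is true exactly when they disagree: (w ∧ ¬d) ∨ (¬w ∧ d).

(w & (~d)) | ((~w) & d)


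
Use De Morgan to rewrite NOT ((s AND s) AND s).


De Morgan: the negation of a conjunction is the disjunction of the negations.
Distribute NOT across AND, flipping it to OR, and negate each literal.

((NOT s) OR (NOT s)) OR (NOT s)


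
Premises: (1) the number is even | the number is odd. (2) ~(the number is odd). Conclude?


Disjunctive syllogism: from (P ∨ Q) and ¬P, infer Q.
One disjunct, 'the number is odd', is ruled out; the other must hold.

the number is even


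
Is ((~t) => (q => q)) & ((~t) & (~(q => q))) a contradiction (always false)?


Truth table over {q, t}:
q | t | φ
---------
False | False | False
True | False | False
False | True | False
True | True | False
Every row is false.

Yes, it is a contradiction.


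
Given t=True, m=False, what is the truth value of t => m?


Implication is false only when antecedent is true and consequent is false.
Substitute: t=True, m=False.
True => False evaluates to False.

False


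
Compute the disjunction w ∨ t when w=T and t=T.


Disjunction is false only when both operands are false.
Substitute: w=T, t=T.
T ∨ T evaluates to T.

T


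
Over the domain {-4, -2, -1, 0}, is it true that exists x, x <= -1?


Evaluate the predicate on each element: -4:True, -2:True, -1:True, 0:False.
Witness x = -4 satisfies the predicate.

True


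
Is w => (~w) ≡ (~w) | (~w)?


Compare truth tables:
w | φ | ψ
---------
False | True | True
True | False | False
The columns φ and ψ agree on every row.

Yes, they are logically equivalent.


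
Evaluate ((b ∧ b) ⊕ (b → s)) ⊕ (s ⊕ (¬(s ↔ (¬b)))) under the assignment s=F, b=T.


Substitute s=F, b=T:
b ∧ b = T ∧ T = T
b → s = T → F = F
(b ∧ b) ⊕ (b → s) = T ⊕ F = T
¬b = F
s ↔ (¬b) = F ↔ F = T
¬(s ↔ (¬b)) = F
s ⊕ (¬(s ↔ (¬b))) = F ⊕ F = F
((b ∧ b) ⊕ (b → s)) ⊕ (s ⊕ (¬(s ↔ (¬b)))) = T ⊕ F = T

T


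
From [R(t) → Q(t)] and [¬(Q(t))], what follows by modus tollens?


Modus tollens: from (P → Q) and ¬Q, infer ¬P.
Q = 'Q(t)' is denied; since P → Q, P must also fail.

Not (R(t)).


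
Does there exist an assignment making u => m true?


Search for a satisfying assignment over {m, u}.
Try m=False, u=False: the formula evaluates to True.
A satisfying assignment exists.

Satisfiable.


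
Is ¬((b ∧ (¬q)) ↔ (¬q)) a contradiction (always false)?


Truth table over {b, q}:
b | q | φ
---------
F | F | T
T | F | F
F | T | F
T | T | F
Satisfying assignment at row 1: b=F, q=F gives T.

No, it is not a contradiction.


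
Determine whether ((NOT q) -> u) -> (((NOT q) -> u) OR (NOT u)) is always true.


Build the truth table over {q, u}:
q | u | φ
---------
F | F | T
T | F | T
F | T | T
T | T | T
Every row evaluates to true.

Yes, it is a tautology.


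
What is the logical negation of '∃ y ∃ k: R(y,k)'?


Negation flips each quantifier (∀↔∃) and negates the inner predicate.
¬(∃ y ∃ k: φ) = ∀ y ∀ k: ¬φ.

∀ y ∀ k: ¬(R(y,k))


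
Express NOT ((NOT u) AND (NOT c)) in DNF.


Step 1: Apply De Morgan: ¬((¬u) ∧ (¬c)) = ¬(¬u) ∨ ¬(¬c).
Step 2: Eliminate any double negations (¬¬X = X).

u OR c


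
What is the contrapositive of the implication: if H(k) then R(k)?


The contrapositive of (P → Q) is (¬Q → ¬P); it is logically equivalent to the original.
Here P = 'H(k)' and Q = 'R(k)'.

If not (R(k)), then not (H(k)).


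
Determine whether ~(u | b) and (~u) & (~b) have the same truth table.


Compare truth tables:
b | u | φ | ψ
-------------
False | False | True | True
True | False | False | False
False | True | False | False
True | True | False | False
The columns φ and ψ agree on every row.

Yes, they are logically equivalent.


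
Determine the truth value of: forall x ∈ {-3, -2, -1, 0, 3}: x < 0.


Evaluate the predicate on each element: -3:True, -2:True, -1:True, 0:False, 3:False.
Counterexample x = 0 fails the predicate.

False


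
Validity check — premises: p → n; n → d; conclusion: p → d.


This matches the form of hypothetical syllogism: the conclusion follows in every model of the premises.

Valid.


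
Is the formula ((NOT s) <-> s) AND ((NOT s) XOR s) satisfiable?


Check all 2 assignments over {s}:
s | φ
-----
F | F
T | F
No assignment makes the formula true.

Unsatisfiable.


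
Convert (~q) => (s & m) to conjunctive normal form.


Step 1: Rewrite (¬q) → (s ∧ m) as ¬(¬q) ∨ (s ∧ m).
Step 2: Distribute ∨ over ∧.
Step 3: Eliminate any double negations (¬¬X = X).

(q | s) & (q | m)


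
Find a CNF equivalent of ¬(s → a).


Step 1: Rewrite s → a as ¬s ∨ a.
Step 2: Negate: ¬(¬s ∨ a) = s ∧ ¬a (De Morgan + double negation).

s ∧ (¬a)


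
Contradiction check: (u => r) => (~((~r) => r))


Truth table over {r, u}:
r | u | φ
---------
False | False | True
True | False | False
False | True | True
True | True | False
Satisfying assignment at row 1: r=False, u=False gives True.

No, it is not a contradiction.


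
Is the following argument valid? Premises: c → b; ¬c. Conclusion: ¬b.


This is denying the antecedent (fallacy). There exist truth assignments where the premises are all true but the conclusion is false.

Invalid.


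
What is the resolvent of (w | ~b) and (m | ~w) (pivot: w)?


The clauses contain complementary literals w and ~w.
Resolution eliminates this pair and disjoins the remaining literals (merging duplicates).

(~b | m)


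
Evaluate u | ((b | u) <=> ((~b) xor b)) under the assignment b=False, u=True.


Substitute b=False, u=True:
b | u = False | True = True
~b = True
(~b) xor b = True xor False = True
(b | u) <=> ((~b) xor b) = True <=> True = True
u | ((b | u) <=> ((~b) xor b)) = True | True = True

True


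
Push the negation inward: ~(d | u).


De Morgan: the negation of a disjunction is the conjunction of the negations.
Distribute ~ across |, flipping it to &, and negate each literal.

(~d) & (~u)


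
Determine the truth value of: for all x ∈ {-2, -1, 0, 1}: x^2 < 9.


Evaluate the predicate on each element: -2:T, -1:T, 0:T, 1:T.
Every element satisfies the predicate.

T


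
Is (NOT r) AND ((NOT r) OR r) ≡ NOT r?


Compare truth tables:
r | φ | ψ
---------
F | T | T
T | F | F
The columns φ and ψ agree on every row.

Yes, they are logically equivalent.


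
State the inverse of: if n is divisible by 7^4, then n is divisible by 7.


The inverse of (P → Q) is (¬P → ¬Q). It is equivalent to the converse, not to the original.
Here P = 'n is divisible by 7^4' and Q = 'n is divisible by 7'.

If not (n is divisible by 7^4), then not (n is divisible by 7).


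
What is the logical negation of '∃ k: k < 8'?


¬(∀ x: φ) = ∃ x: ¬φ, and ¬(∃ x: φ) = ∀ x: ¬φ.
Apply to the existential statement.

∀ k: ¬(k < 8)


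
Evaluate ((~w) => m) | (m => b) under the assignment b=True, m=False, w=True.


Substitute b=True, m=False, w=True:
~w = False
(~w) => m = False => False = True
m => b = False => True = True
((~w) => m) | (m => b) = True | True = True

True


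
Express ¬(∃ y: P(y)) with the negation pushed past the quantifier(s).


¬(∀ x: φ) = ∃ x: ¬φ, and ¬(∃ x: φ) = ∀ x: ¬φ.
Apply to the existential statement.

∀ y: ¬(P(y))


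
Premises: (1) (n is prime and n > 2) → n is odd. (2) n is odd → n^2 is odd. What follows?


Hypothetical syllogism: from (P → Q) and (Q → R), infer (P → R).
Chain the two implications through the shared middle term 'n is odd'.

(n is prime and n > 2) → n^2 is odd


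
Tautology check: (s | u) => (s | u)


Build the truth table over {s, u}:
s | u | φ
---------
False | False | True
True | False | True
False | True | True
True | True | True
Every row evaluates to true.

Yes, it is a tautology.


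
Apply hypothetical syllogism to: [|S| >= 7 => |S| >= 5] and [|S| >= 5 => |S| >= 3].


Hypothetical syllogism: from (P → Q) and (Q → R), infer (P → R).
Chain the two implications through the shared middle term '|S| >= 5'.

|S| >= 7 => |S| >= 3


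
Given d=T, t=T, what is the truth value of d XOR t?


Exclusive or is true when exactly one operand is true.
Substitute: d=T, t=T.
T XOR T evaluates to F.

F


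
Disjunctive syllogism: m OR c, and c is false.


Disjunctive syllogism: from (P ∨ Q) and ¬P, infer Q.
One disjunct, 'c', is ruled out; the other must hold.

m


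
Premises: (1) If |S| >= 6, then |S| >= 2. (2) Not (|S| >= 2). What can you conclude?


Modus tollens: from (P → Q) and ¬Q, infer ¬P.
Q = '|S| >= 2' is denied; since P → Q, P must also fail.

Not (|S| >= 6).


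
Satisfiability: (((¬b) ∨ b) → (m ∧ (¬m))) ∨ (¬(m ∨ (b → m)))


Search for a satisfying assignment over {b, m}.
Try b=T, m=F: the formula evaluates to T.
A satisfying assignment exists.

Satisfiable.


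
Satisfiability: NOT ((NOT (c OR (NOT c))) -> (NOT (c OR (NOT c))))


Check all 2 assignments over {c}:
c | φ
-----
F | F
T | F
No assignment makes the formula true.

Unsatisfiable.


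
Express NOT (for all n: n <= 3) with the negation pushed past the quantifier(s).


¬(for all x: φ) = there exists x: ¬φ, and ¬(there exists x: φ) = for all x: ¬φ.
Apply to the universal statement.

there exists n: NOT(n <= 3)


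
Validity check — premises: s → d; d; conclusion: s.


This is affirming the consequent (fallacy). There exist truth assignments where the premises are all true but the conclusion is false.

Invalid.


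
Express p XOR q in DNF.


Step 1: p ⊕ q is true exactly when they disagree: (p ∧ ¬q) ∨ (¬p ∧ q).

(p AND (NOT q)) OR ((NOT p) AND q)


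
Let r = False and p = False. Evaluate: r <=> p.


Biconditional is true when both operands have the same truth value.
Substitute: r=False, p=False.
False <=> False evaluates to True.

True


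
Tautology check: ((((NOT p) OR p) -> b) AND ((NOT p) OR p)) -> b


Build the truth table over {b, p}:
b | p | φ
---------
F | F | T
T | F | T
F | T | T
T | T | T
Every row evaluates to true.

Yes, it is a tautology.


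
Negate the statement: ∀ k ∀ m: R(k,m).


Negation flips each quantifier (∀↔∃) and negates the inner predicate.
¬(∀ k ∀ m: φ) = ∃ k ∃ m: ¬φ.

∃ k ∃ m: ¬(R(k,m))


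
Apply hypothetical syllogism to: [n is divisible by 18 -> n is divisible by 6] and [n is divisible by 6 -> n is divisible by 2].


Hypothetical syllogism: from (P → Q) and (Q → R), infer (P → R).
Chain the two implications through the shared middle term 'n is divisible by 6'.

n is divisible by 18 -> n is divisible by 2


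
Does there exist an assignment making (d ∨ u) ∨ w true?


Search for a satisfying assignment over {d, u, w}.
Try d=T, u=F, w=F: the formula evaluates to T.
A satisfying assignment exists.

Satisfiable.
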